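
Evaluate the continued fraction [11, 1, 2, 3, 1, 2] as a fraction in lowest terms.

421/36

Fold from the inside: start with 2/1.
  1 + 1/2 = 3/2
  3 + 2/3 = 11/3
  2 + 3/11 = 25/11
  1 + 11/25 = 36/25
  11 + 25/36 = 421/36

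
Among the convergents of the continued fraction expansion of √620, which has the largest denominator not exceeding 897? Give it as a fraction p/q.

12425/499

√620 = [24; 1, 8, 1, 48, …] (period length 4).
Convergents:
  p_0/q_0 = 24/1
  p_1/q_1 = 25/1
  p_2/q_2 = 224/9
  p_3/q_3 = 249/10
  p_4/q_4 = 12176/489
  p_5/q_5 = 12425/499
  p_6/q_6 = 111576/4481
q_5 = 499 ≤ 897 < 4481 = q_6, so the answer is 12425/499.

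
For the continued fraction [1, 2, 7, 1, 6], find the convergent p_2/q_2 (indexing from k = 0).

22/15

Using pₖ = aₖpₖ₋₁ + pₖ₋₂, qₖ = aₖqₖ₋₁ + qₖ₋₂ (with p₋₁=1, p₋₂=0, q₋₁=0, q₋₂=1):
  k=0: a=1, p=1, q=1
  k=1: a=2, p=3, q=2
  k=2: a=7, p=22, q=15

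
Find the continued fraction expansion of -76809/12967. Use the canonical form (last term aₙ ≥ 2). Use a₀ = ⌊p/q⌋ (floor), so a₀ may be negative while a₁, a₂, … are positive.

[-6; 13, 17, 8, 3, 2]

-76809 = -6*12967 + 993
12967 = 13*993 + 58
993 = 17*58 + 7
58 = 8*7 + 2
7 = 3*2 + 1
2 = 2*1 + 0  (stop)
So -76809/12967 = [-6; 13, 17, 8, 3, 2].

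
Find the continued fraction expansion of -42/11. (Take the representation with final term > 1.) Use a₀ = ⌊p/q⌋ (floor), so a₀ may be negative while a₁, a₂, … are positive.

-42 = -4×11 + 2
11 = 5×2 + 1
2 = 2×1 + 0  (stop)
So -42/11 = [-4; 5, 2].

[-4; 5, 2]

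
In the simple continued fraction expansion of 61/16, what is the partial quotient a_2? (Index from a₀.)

61 = 3·16 + 13   →  a_0 = 3
16 = 1·13 + 3   →  a_1 = 1
13 = 4·3 + 1   →  a_2 = 4

4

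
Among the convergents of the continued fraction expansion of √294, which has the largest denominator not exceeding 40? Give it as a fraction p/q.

583/34

√294 = [17; 6, 1, 4, 1, 6, 34, …] (period length 6).
Convergents:
  p_0/q_0 = 17/1
  p_1/q_1 = 103/6
  p_2/q_2 = 120/7
  p_3/q_3 = 583/34
  p_4/q_4 = 703/41
q_3 = 34 ≤ 40 < 41 = q_4, so the answer is 583/34.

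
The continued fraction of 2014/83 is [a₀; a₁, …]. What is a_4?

2

2014 = 24·83 + 22   →  a_0 = 24
83 = 3·22 + 17   →  a_1 = 3
22 = 1·17 + 5   →  a_2 = 1
17 = 3·5 + 2   →  a_3 = 3
5 = 2·2 + 1   →  a_4 = 2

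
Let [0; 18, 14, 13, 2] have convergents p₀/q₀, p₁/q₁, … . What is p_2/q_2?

14/253

Using pₖ = aₖpₖ₋₁ + pₖ₋₂, qₖ = aₖqₖ₋₁ + qₖ₋₂ (with p₋₁=1, p₋₂=0, q₋₁=0, q₋₂=1):
  k=0: a=0, p=0, q=1
  k=1: a=18, p=1, q=18
  k=2: a=14, p=14, q=253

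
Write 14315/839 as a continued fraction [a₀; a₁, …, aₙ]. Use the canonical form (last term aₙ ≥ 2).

[17; 16, 7, 2, 3]

14315 = 17×839 + 52
839 = 16×52 + 7
52 = 7×7 + 3
7 = 2×3 + 1
3 = 3×1 + 0  (stop)
So 14315/839 = [17; 16, 7, 2, 3].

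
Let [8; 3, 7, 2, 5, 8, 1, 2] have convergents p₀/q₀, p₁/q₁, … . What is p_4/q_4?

2138/257

Using pₖ = aₖpₖ₋₁ + pₖ₋₂, qₖ = aₖqₖ₋₁ + qₖ₋₂ (with p₋₁=1, p₋₂=0, q₋₁=0, q₋₂=1):
  k=0: a=8, p=8, q=1
  k=1: a=3, p=25, q=3
  k=2: a=7, p=183, q=22
  k=3: a=2, p=391, q=47
  k=4: a=5, p=2138, q=257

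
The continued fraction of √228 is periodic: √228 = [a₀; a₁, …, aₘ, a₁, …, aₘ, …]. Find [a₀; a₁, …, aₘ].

a₀ = ⌊√228⌋ = 15.

[15; 10, 30]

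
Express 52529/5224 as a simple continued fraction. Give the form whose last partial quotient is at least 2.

[10; 18, 13, 7, 3]

52529 = 10·5224 + 289
5224 = 18·289 + 22
289 = 13·22 + 3
22 = 7·3 + 1
3 = 3·1 + 0  (stop)
So 52529/5224 = [10; 18, 13, 7, 3].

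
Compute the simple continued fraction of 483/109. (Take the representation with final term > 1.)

[4; 2, 3, 7, 2]

483 = 4·109 + 47
109 = 2·47 + 15
47 = 3·15 + 2
15 = 7·2 + 1
2 = 2·1 + 0  (stop)
So 483/109 = [4; 2, 3, 7, 2].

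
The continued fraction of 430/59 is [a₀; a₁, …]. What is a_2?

430 = 7·59 + 17   →  a_0 = 7
59 = 3·17 + 8   →  a_1 = 3
17 = 2·8 + 1   →  a_2 = 2

2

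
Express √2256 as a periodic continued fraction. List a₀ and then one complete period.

a₀ = ⌊√2256⌋ = 47.
With m₀=0, d₀=1 and mₖ₊₁ = dₖaₖ − mₖ, dₖ₊₁ = (n − mₖ₊₁²)/dₖ, aₖ₊₁ = ⌊(a₀+mₖ₊₁)/dₖ₊₁⌋:
  k=1: m=47, d=47, a=2
  k=2: m=47, d=1, a=94
d=1 and a=2a₀=94 at k=2, so the next step gives (m, d) = (47, 47) again — its k=1 value — and the period has length 2.

[47; 2, 94]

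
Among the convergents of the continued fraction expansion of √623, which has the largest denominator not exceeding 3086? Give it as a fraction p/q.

31175/1249

√623 = [24; 1, 23, 1, 48, …] (period length 4).
Convergents:
  p_0/q_0 = 24/1
  p_1/q_1 = 25/1
  p_2/q_2 = 599/24
  p_3/q_3 = 624/25
  p_4/q_4 = 30551/1224
  p_5/q_5 = 31175/1249
  p_6/q_6 = 747576/29951
q_5 = 1249 ≤ 3086 < 29951 = q_6, so the answer is 31175/1249.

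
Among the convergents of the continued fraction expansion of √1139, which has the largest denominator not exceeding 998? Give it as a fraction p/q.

√1139 = [33; 1, 2, 1, 66, …] (period length 4).
Convergents:
  p_0/q_0 = 33/1
  p_1/q_1 = 34/1
  p_2/q_2 = 101/3
  p_3/q_3 = 135/4
  p_4/q_4 = 9011/267
  p_5/q_5 = 9146/271
  p_6/q_6 = 27303/809
  p_7/q_7 = 36449/1080
q_6 = 809 ≤ 998 < 1080 = q_7, so the answer is 27303/809.

27303/809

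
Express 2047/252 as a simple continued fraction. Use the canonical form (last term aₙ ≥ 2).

2047 = 8*252 + 31
252 = 8*31 + 4
31 = 7*4 + 3
4 = 1*3 + 1
3 = 3*1 + 0  (stop)
So 2047/252 = [8; 8, 7, 1, 3].

[8; 8, 7, 1, 3]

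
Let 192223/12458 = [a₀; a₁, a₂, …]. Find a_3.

192223 = 15·12458 + 5353   →  a_0 = 15
12458 = 2·5353 + 1752   →  a_1 = 2
5353 = 3·1752 + 97   →  a_2 = 3
1752 = 18·97 + 6   →  a_3 = 18

18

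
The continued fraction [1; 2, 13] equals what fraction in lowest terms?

40/27

Fold from the inside: start with 13/1.
  2 + 1/13 = 27/13
  1 + 13/27 = 40/27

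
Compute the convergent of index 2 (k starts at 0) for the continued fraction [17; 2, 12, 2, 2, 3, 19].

Using pₖ = aₖpₖ₋₁ + pₖ₋₂, qₖ = aₖqₖ₋₁ + qₖ₋₂ (with p₋₁=1, p₋₂=0, q₋₁=0, q₋₂=1):
  k=0: a=17, p=17, q=1
  k=1: a=2, p=35, q=2
  k=2: a=12, p=437, q=25

437/25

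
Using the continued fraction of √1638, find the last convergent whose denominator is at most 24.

√1638 = [40; 2, 8, 2, 80, …] (period length 4).
Convergents:
  p_0/q_0 = 40/1
  p_1/q_1 = 81/2
  p_2/q_2 = 688/17
  p_3/q_3 = 1457/36
q_2 = 17 ≤ 24 < 36 = q_3, so the answer is 688/17.

688/17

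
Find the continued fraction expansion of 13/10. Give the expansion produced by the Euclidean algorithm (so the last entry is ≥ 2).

13 = 1×10 + 3
10 = 3×3 + 1
3 = 3×1 + 0  (stop)
So 13/10 = [1; 3, 3].

[1; 3, 3]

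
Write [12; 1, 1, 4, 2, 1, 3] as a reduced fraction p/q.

Using pₖ = aₖpₖ₋₁ + pₖ₋₂ and qₖ = aₖqₖ₋₁ + qₖ₋₂:
  k=0: a=12, p=12, q=1
  k=1: a=1, p=13, q=1
  k=2: a=1, p=25, q=2
  k=3: a=4, p=113, q=9
  k=4: a=2, p=251, q=20
  k=5: a=1, p=364, q=29
  k=6: a=3, p=1343, q=107

1343/107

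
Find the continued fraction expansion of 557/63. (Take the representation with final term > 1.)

557 = 8×63 + 53
63 = 1×53 + 10
53 = 5×10 + 3
10 = 3×3 + 1
3 = 3×1 + 0  (stop)
So 557/63 = [8; 1, 5, 3, 3].

[8; 1, 5, 3, 3]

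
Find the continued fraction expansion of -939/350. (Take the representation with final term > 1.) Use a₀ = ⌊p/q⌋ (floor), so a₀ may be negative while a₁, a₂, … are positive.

-939 = -3×350 + 111
350 = 3×111 + 17
111 = 6×17 + 9
17 = 1×9 + 8
9 = 1×8 + 1
8 = 8×1 + 0  (stop)
So -939/350 = [-3; 3, 6, 1, 1, 8].

[-3; 3, 6, 1, 1, 8]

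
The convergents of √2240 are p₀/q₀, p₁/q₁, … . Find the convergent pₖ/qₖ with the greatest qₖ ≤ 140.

√2240 = [47; 3, 23, 3, 94, …] (period length 4).
Convergents:
  p_0/q_0 = 47/1
  p_1/q_1 = 142/3
  p_2/q_2 = 3313/70
  p_3/q_3 = 10081/213
q_2 = 70 ≤ 140 < 213 = q_3, so the answer is 3313/70.

3313/70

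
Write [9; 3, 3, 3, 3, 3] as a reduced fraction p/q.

Fold from the inside: start with 3/1.
  3 + 1/3 = 10/3
  3 + 3/10 = 33/10
  3 + 10/33 = 109/33
  3 + 33/109 = 360/109
  9 + 109/360 = 3349/360

3349/360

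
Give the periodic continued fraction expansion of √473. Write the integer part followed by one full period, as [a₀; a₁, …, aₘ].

a₀ = ⌊√473⌋ = 21.
With m₀=0, d₀=1 and mₖ₊₁ = dₖaₖ − mₖ, dₖ₊₁ = (n − mₖ₊₁²)/dₖ, aₖ₊₁ = ⌊(a₀+mₖ₊₁)/dₖ₊₁⌋:
  k=1: m=21, d=32, a=1
  k=2: m=11, d=11, a=2
  k=3: m=11, d=32, a=1
  k=4: m=21, d=1, a=42
d=1 and a=2a₀=42 at k=4, so the next step gives (m, d) = (21, 32) again — its k=1 value — and the period has length 4.

[21; 1, 2, 1, 42]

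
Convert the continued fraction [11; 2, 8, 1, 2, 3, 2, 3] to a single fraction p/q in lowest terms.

16670/1453

Using pₖ = aₖpₖ₋₁ + pₖ₋₂ and qₖ = aₖqₖ₋₁ + qₖ₋₂:
  k=0: a=11, p=11, q=1
  k=1: a=2, p=23, q=2
  k=2: a=8, p=195, q=17
  k=3: a=1, p=218, q=19
  k=4: a=2, p=631, q=55
  k=5: a=3, p=2111, q=184
  k=6: a=2, p=4853, q=423
  k=7: a=3, p=16670, q=1453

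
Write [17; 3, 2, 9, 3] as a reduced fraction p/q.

Fold from the inside: start with 3/1.
  9 + 1/3 = 28/3
  2 + 3/28 = 59/28
  3 + 28/59 = 205/59
  17 + 59/205 = 3544/205

3544/205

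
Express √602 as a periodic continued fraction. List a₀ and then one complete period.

[24; 1, 1, 6, 1, 1, 48]

a₀ = ⌊√602⌋ = 24.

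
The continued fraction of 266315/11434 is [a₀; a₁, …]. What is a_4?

266315 = 23·11434 + 3333   →  a_0 = 23
11434 = 3·3333 + 1435   →  a_1 = 3
3333 = 2·1435 + 463   →  a_2 = 2
1435 = 3·463 + 46   →  a_3 = 3
463 = 10·46 + 3   →  a_4 = 10

10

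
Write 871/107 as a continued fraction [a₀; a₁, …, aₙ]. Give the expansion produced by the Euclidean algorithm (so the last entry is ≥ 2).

871 = 8×107 + 15
107 = 7×15 + 2
15 = 7×2 + 1
2 = 2×1 + 0  (stop)
So 871/107 = [8; 7, 7, 2].

[8; 7, 7, 2]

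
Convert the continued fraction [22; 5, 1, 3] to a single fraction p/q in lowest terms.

Using pₖ = aₖpₖ₋₁ + pₖ₋₂ and qₖ = aₖqₖ₋₁ + qₖ₋₂:
  k=0: a=22, p=22, q=1
  k=1: a=5, p=111, q=5
  k=2: a=1, p=133, q=6
  k=3: a=3, p=510, q=23

510/23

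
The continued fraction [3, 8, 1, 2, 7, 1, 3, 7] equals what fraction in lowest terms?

19037/6111

Using pₖ = aₖpₖ₋₁ + pₖ₋₂ and qₖ = aₖqₖ₋₁ + qₖ₋₂:
  k=0: a=3, p=3, q=1
  k=1: a=8, p=25, q=8
  k=2: a=1, p=28, q=9
  k=3: a=2, p=81, q=26
  k=4: a=7, p=595, q=191
  k=5: a=1, p=676, q=217
  k=6: a=3, p=2623, q=842
  k=7: a=7, p=19037, q=6111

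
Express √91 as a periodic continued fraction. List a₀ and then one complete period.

[9; 1, 1, 5, 1, 5, 1, 1, 18]

a₀ = ⌊√91⌋ = 9.
With m₀=0, d₀=1 and mₖ₊₁ = dₖaₖ − mₖ, dₖ₊₁ = (n − mₖ₊₁²)/dₖ, aₖ₊₁ = ⌊(a₀+mₖ₊₁)/dₖ₊₁⌋:
  k=1: m=9, d=10, a=1
  k=2: m=1, d=9, a=1
  k=3: m=8, d=3, a=5
  k=4: m=7, d=14, a=1
  k=5: m=7, d=3, a=5
  k=6: m=8, d=9, a=1
  k=7: m=1, d=10, a=1
  k=8: m=9, d=1, a=18
d=1 and a=2a₀=18 at k=8, so the next step gives (m, d) = (9, 10) again — its k=1 value — and the period has length 8.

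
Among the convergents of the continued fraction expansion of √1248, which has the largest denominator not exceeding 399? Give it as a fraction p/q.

5617/159

√1248 = [35; 3, 17, 3, 70, …] (period length 4).
Convergents:
  p_0/q_0 = 35/1
  p_1/q_1 = 106/3
  p_2/q_2 = 1837/52
  p_3/q_3 = 5617/159
  p_4/q_4 = 395027/11182
q_3 = 159 ≤ 399 < 11182 = q_4, so the answer is 5617/159.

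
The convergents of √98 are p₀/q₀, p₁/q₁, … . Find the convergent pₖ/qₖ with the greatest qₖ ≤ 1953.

√98 = [9; 1, 8, 1, 18, …] (period length 4).
Convergents:
  p_0/q_0 = 9/1
  p_1/q_1 = 10/1
  p_2/q_2 = 89/9
  p_3/q_3 = 99/10
  p_4/q_4 = 1871/189
  p_5/q_5 = 1970/199
  p_6/q_6 = 17631/1781
  p_7/q_7 = 19601/1980
q_6 = 1781 ≤ 1953 < 1980 = q_7, so the answer is 17631/1781.

17631/1781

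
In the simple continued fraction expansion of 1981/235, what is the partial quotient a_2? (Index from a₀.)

1981 = 8·235 + 101   →  a_0 = 8
235 = 2·101 + 33   →  a_1 = 2
101 = 3·33 + 2   →  a_2 = 3

3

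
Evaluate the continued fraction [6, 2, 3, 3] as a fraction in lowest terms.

148/23

Fold from the inside: start with 3/1.
  3 + 1/3 = 10/3
  2 + 3/10 = 23/10
  6 + 10/23 = 148/23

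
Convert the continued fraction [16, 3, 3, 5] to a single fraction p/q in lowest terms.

864/53

Fold from the inside: start with 5/1.
  3 + 1/5 = 16/5
  3 + 5/16 = 53/16
  16 + 16/53 = 864/53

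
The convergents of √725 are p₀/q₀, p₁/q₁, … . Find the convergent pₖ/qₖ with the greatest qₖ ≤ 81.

727/27

√725 = [26; 1, 12, 2, 12, 1, 52, …] (period length 6).
Convergents:
  p_0/q_0 = 26/1
  p_1/q_1 = 27/1
  p_2/q_2 = 350/13
  p_3/q_3 = 727/27
  p_4/q_4 = 9074/337
q_3 = 27 ≤ 81 < 337 = q_4, so the answer is 727/27.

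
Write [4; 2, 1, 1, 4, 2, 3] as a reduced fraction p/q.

Fold from the inside: start with 3/1.
  2 + 1/3 = 7/3
  4 + 3/7 = 31/7
  1 + 7/31 = 38/31
  1 + 31/38 = 69/38
  2 + 38/69 = 176/69
  4 + 69/176 = 773/176

773/176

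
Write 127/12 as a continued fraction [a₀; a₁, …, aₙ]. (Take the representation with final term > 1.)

[10; 1, 1, 2, 2]

127 = 10*12 + 7
12 = 1*7 + 5
7 = 1*5 + 2
5 = 2*2 + 1
2 = 2*1 + 0  (stop)
So 127/12 = [10; 1, 1, 2, 2].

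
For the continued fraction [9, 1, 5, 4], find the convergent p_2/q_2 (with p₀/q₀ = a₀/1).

Using pₖ = aₖpₖ₋₁ + pₖ₋₂, qₖ = aₖqₖ₋₁ + qₖ₋₂ (with p₋₁=1, p₋₂=0, q₋₁=0, q₋₂=1):
  k=0: a=9, p=9, q=1
  k=1: a=1, p=10, q=1
  k=2: a=5, p=59, q=6

59/6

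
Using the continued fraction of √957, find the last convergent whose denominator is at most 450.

√957 = [30; 1, 14, 2, 14, 1, 60, …] (period length 6).
Convergents:
  p_0/q_0 = 30/1
  p_1/q_1 = 31/1
  p_2/q_2 = 464/15
  p_3/q_3 = 959/31
  p_4/q_4 = 13890/449
  p_5/q_5 = 14849/480
q_4 = 449 ≤ 450 < 480 = q_5, so the answer is 13890/449.

13890/449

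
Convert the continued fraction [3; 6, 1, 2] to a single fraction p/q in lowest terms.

63/20

Using pₖ = aₖpₖ₋₁ + pₖ₋₂ and qₖ = aₖqₖ₋₁ + qₖ₋₂:
  k=0: a=3, p=3, q=1
  k=1: a=6, p=19, q=6
  k=2: a=1, p=22, q=7
  k=3: a=2, p=63, q=20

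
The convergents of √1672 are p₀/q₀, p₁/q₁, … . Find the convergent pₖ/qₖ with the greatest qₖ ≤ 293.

√1672 = [40; 1, 8, 10, 8, 1, 80, …] (period length 6).
Convergents:
  p_0/q_0 = 40/1
  p_1/q_1 = 41/1
  p_2/q_2 = 368/9
  p_3/q_3 = 3721/91
  p_4/q_4 = 30136/737
q_3 = 91 ≤ 293 < 737 = q_4, so the answer is 3721/91.

3721/91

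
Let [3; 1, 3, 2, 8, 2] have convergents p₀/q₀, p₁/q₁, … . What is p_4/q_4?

287/76

Using pₖ = aₖpₖ₋₁ + pₖ₋₂, qₖ = aₖqₖ₋₁ + qₖ₋₂ (with p₋₁=1, p₋₂=0, q₋₁=0, q₋₂=1):
  k=0: a=3, p=3, q=1
  k=1: a=1, p=4, q=1
  k=2: a=3, p=15, q=4
  k=3: a=2, p=34, q=9
  k=4: a=8, p=287, q=76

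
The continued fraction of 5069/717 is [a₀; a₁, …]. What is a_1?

14

5069 = 7·717 + 50   →  a_0 = 7
717 = 14·50 + 17   →  a_1 = 14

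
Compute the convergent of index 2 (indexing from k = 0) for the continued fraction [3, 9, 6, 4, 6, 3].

Using pₖ = aₖpₖ₋₁ + pₖ₋₂, qₖ = aₖqₖ₋₁ + qₖ₋₂ (with p₋₁=1, p₋₂=0, q₋₁=0, q₋₂=1):
  k=0: a=3, p=3, q=1
  k=1: a=9, p=28, q=9
  k=2: a=6, p=171, q=55

171/55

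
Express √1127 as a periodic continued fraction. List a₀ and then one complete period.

a₀ = ⌊√1127⌋ = 33.

[33; 1, 1, 3, 33, 3, 1, 1, 66]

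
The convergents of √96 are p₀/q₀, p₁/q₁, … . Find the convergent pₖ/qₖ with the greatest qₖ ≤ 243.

√96 = [9; 1, 3, 1, 18, …] (period length 4).
Convergents:
  p_0/q_0 = 9/1
  p_1/q_1 = 10/1
  p_2/q_2 = 39/4
  p_3/q_3 = 49/5
  p_4/q_4 = 921/94
  p_5/q_5 = 970/99
  p_6/q_6 = 3831/391
q_5 = 99 ≤ 243 < 391 = q_6, so the answer is 970/99.

970/99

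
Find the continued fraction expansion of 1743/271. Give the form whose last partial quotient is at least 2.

[6; 2, 3, 6, 6]

1743 = 6·271 + 117
271 = 2·117 + 37
117 = 3·37 + 6
37 = 6·6 + 1
6 = 6·1 + 0  (stop)
So 1743/271 = [6; 2, 3, 6, 6].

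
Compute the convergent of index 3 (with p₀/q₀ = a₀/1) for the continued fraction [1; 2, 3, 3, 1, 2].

Using pₖ = aₖpₖ₋₁ + pₖ₋₂, qₖ = aₖqₖ₋₁ + qₖ₋₂ (with p₋₁=1, p₋₂=0, q₋₁=0, q₋₂=1):
  k=0: a=1, p=1, q=1
  k=1: a=2, p=3, q=2
  k=2: a=3, p=10, q=7
  k=3: a=3, p=33, q=23

33/23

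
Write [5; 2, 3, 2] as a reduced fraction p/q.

87/16

Fold from the inside: start with 2/1.
  3 + 1/2 = 7/2
  2 + 2/7 = 16/7
  5 + 7/16 = 87/16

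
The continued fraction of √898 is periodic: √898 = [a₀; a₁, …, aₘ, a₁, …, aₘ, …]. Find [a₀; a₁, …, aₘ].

[29; 1, 28, 1, 58]

a₀ = ⌊√898⌋ = 29.
With m₀=0, d₀=1 and mₖ₊₁ = dₖaₖ − mₖ, dₖ₊₁ = (n − mₖ₊₁²)/dₖ, aₖ₊₁ = ⌊(a₀+mₖ₊₁)/dₖ₊₁⌋:
  k=1: m=29, d=57, a=1
  k=2: m=28, d=2, a=28
  k=3: m=28, d=57, a=1
  k=4: m=29, d=1, a=58
d=1 and a=2a₀=58 at k=4, so the next step gives (m, d) = (29, 57) again — its k=1 value — and the period has length 4.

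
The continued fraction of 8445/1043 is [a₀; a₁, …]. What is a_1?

8445 = 8·1043 + 101   →  a_0 = 8
1043 = 10·101 + 33   →  a_1 = 10

10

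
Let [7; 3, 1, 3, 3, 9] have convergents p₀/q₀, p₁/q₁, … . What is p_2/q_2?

29/4

Using pₖ = aₖpₖ₋₁ + pₖ₋₂, qₖ = aₖqₖ₋₁ + qₖ₋₂ (with p₋₁=1, p₋₂=0, q₋₁=0, q₋₂=1):
  k=0: a=7, p=7, q=1
  k=1: a=3, p=22, q=3
  k=2: a=1, p=29, q=4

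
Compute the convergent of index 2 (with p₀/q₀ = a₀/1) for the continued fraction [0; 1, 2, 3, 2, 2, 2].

2/3

Using pₖ = aₖpₖ₋₁ + pₖ₋₂, qₖ = aₖqₖ₋₁ + qₖ₋₂ (with p₋₁=1, p₋₂=0, q₋₁=0, q₋₂=1):
  k=0: a=0, p=0, q=1
  k=1: a=1, p=1, q=1
  k=2: a=2, p=2, q=3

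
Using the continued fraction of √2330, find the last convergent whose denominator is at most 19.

√2330 = [48; 3, 1, 2, 2, 1, 3, 96, …] (period length 7).
Convergents:
  p_0/q_0 = 48/1
  p_1/q_1 = 145/3
  p_2/q_2 = 193/4
  p_3/q_3 = 531/11
  p_4/q_4 = 1255/26
q_3 = 11 ≤ 19 < 26 = q_4, so the answer is 531/11.

531/11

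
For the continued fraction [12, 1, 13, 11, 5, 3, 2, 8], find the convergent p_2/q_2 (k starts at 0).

Using pₖ = aₖpₖ₋₁ + pₖ₋₂, qₖ = aₖqₖ₋₁ + qₖ₋₂ (with p₋₁=1, p₋₂=0, q₋₁=0, q₋₂=1):
  k=0: a=12, p=12, q=1
  k=1: a=1, p=13, q=1
  k=2: a=13, p=181, q=14

181/14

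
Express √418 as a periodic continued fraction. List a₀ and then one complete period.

[20; 2, 4, 20, 4, 2, 40]

a₀ = ⌊√418⌋ = 20.
With m₀=0, d₀=1 and mₖ₊₁ = dₖaₖ − mₖ, dₖ₊₁ = (n − mₖ₊₁²)/dₖ, aₖ₊₁ = ⌊(a₀+mₖ₊₁)/dₖ₊₁⌋:
  k=1: m=20, d=18, a=2
  k=2: m=16, d=9, a=4
  k=3: m=20, d=2, a=20
  k=4: m=20, d=9, a=4
  k=5: m=16, d=18, a=2
  k=6: m=20, d=1, a=40
d=1 and a=2a₀=40 at k=6, so the next step gives (m, d) = (20, 18) again — its k=1 value — and the period has length 6.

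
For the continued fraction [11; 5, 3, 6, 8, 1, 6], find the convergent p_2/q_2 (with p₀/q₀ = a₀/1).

179/16

Using pₖ = aₖpₖ₋₁ + pₖ₋₂, qₖ = aₖqₖ₋₁ + qₖ₋₂ (with p₋₁=1, p₋₂=0, q₋₁=0, q₋₂=1):
  k=0: a=11, p=11, q=1
  k=1: a=5, p=56, q=5
  k=2: a=3, p=179, q=16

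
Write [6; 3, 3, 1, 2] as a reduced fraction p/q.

Using pₖ = aₖpₖ₋₁ + pₖ₋₂ and qₖ = aₖqₖ₋₁ + qₖ₋₂:
  k=0: a=6, p=6, q=1
  k=1: a=3, p=19, q=3
  k=2: a=3, p=63, q=10
  k=3: a=1, p=82, q=13
  k=4: a=2, p=227, q=36

227/36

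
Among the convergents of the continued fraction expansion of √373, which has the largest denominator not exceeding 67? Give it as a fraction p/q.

309/16

√373 = [19; 3, 5, 5, 3, 38, …] (period length 5).
Convergents:
  p_0/q_0 = 19/1
  p_1/q_1 = 58/3
  p_2/q_2 = 309/16
  p_3/q_3 = 1603/83
q_2 = 16 ≤ 67 < 83 = q_3, so the answer is 309/16.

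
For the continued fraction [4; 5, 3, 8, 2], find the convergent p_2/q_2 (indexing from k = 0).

Using pₖ = aₖpₖ₋₁ + pₖ₋₂, qₖ = aₖqₖ₋₁ + qₖ₋₂ (with p₋₁=1, p₋₂=0, q₋₁=0, q₋₂=1):
  k=0: a=4, p=4, q=1
  k=1: a=5, p=21, q=5
  k=2: a=3, p=67, q=16

67/16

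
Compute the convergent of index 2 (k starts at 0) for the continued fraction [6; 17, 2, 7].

Using pₖ = aₖpₖ₋₁ + pₖ₋₂, qₖ = aₖqₖ₋₁ + qₖ₋₂ (with p₋₁=1, p₋₂=0, q₋₁=0, q₋₂=1):
  k=0: a=6, p=6, q=1
  k=1: a=17, p=103, q=17
  k=2: a=2, p=212, q=35

212/35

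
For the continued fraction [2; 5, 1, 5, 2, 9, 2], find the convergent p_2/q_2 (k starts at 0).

13/6

Using pₖ = aₖpₖ₋₁ + pₖ₋₂, qₖ = aₖqₖ₋₁ + qₖ₋₂ (with p₋₁=1, p₋₂=0, q₋₁=0, q₋₂=1):
  k=0: a=2, p=2, q=1
  k=1: a=5, p=11, q=5
  k=2: a=1, p=13, q=6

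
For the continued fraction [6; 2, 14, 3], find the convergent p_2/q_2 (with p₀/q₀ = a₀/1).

188/29

Using pₖ = aₖpₖ₋₁ + pₖ₋₂, qₖ = aₖqₖ₋₁ + qₖ₋₂ (with p₋₁=1, p₋₂=0, q₋₁=0, q₋₂=1):
  k=0: a=6, p=6, q=1
  k=1: a=2, p=13, q=2
  k=2: a=14, p=188, q=29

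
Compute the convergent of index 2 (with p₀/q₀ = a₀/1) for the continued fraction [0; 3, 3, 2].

Using pₖ = aₖpₖ₋₁ + pₖ₋₂, qₖ = aₖqₖ₋₁ + qₖ₋₂ (with p₋₁=1, p₋₂=0, q₋₁=0, q₋₂=1):
  k=0: a=0, p=0, q=1
  k=1: a=3, p=1, q=3
  k=2: a=3, p=3, q=10

3/10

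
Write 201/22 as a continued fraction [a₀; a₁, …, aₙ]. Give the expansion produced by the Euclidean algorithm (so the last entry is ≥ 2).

[9; 7, 3]

201 = 9·22 + 3
22 = 7·3 + 1
3 = 3·1 + 0  (stop)
So 201/22 = [9; 7, 3].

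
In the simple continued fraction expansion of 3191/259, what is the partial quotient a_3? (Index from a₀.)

3191 = 12·259 + 83   →  a_0 = 12
259 = 3·83 + 10   →  a_1 = 3
83 = 8·10 + 3   →  a_2 = 8
10 = 3·3 + 1   →  a_3 = 3

3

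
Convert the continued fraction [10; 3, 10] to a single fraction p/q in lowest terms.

Using pₖ = aₖpₖ₋₁ + pₖ₋₂ and qₖ = aₖqₖ₋₁ + qₖ₋₂:
  k=0: a=10, p=10, q=1
  k=1: a=3, p=31, q=3
  k=2: a=10, p=320, q=31

320/31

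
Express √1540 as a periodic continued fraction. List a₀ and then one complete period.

a₀ = ⌊√1540⌋ = 39.
With m₀=0, d₀=1 and mₖ₊₁ = dₖaₖ − mₖ, dₖ₊₁ = (n − mₖ₊₁²)/dₖ, aₖ₊₁ = ⌊(a₀+mₖ₊₁)/dₖ₊₁⌋:
  k=1: m=39, d=19, a=4
  k=2: m=37, d=9, a=8
  k=3: m=35, d=35, a=2
  k=4: m=35, d=9, a=8
  k=5: m=37, d=19, a=4
  k=6: m=39, d=1, a=78
d=1 and a=2a₀=78 at k=6, so the next step gives (m, d) = (39, 19) again — its k=1 value — and the period has length 6.

[39; 4, 8, 2, 8, 4, 78]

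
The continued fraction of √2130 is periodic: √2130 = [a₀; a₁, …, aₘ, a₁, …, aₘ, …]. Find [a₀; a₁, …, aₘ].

a₀ = ⌊√2130⌋ = 46.

[46; 6, 1, 1, 2, 1, 1, 6, 92]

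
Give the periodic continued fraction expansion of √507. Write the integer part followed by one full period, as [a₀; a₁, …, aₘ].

a₀ = ⌊√507⌋ = 22.
With m₀=0, d₀=1 and mₖ₊₁ = dₖaₖ − mₖ, dₖ₊₁ = (n − mₖ₊₁²)/dₖ, aₖ₊₁ = ⌊(a₀+mₖ₊₁)/dₖ₊₁⌋:
  k=1: m=22, d=23, a=1
  k=2: m=1, d=22, a=1
  k=3: m=21, d=3, a=14
  k=4: m=21, d=22, a=1
  k=5: m=1, d=23, a=1
  k=6: m=22, d=1, a=44
d=1 and a=2a₀=44 at k=6, so the next step gives (m, d) = (22, 23) again — its k=1 value — and the period has length 6.

[22; 1, 1, 14, 1, 1, 44]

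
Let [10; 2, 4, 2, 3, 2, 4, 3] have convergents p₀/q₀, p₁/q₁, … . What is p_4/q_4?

721/69

Using pₖ = aₖpₖ₋₁ + pₖ₋₂, qₖ = aₖqₖ₋₁ + qₖ₋₂ (with p₋₁=1, p₋₂=0, q₋₁=0, q₋₂=1):
  k=0: a=10, p=10, q=1
  k=1: a=2, p=21, q=2
  k=2: a=4, p=94, q=9
  k=3: a=2, p=209, q=20
  k=4: a=3, p=721, q=69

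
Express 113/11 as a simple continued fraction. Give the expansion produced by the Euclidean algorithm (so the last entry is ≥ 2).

113 = 10·11 + 3
11 = 3·3 + 2
3 = 1·2 + 1
2 = 2·1 + 0  (stop)
So 113/11 = [10; 3, 1, 2].

[10; 3, 1, 2]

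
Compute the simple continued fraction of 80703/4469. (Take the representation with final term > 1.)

[18; 17, 8, 6, 2, 2]

80703 = 18*4469 + 261
4469 = 17*261 + 32
261 = 8*32 + 5
32 = 6*5 + 2
5 = 2*2 + 1
2 = 2*1 + 0  (stop)
So 80703/4469 = [18; 17, 8, 6, 2, 2].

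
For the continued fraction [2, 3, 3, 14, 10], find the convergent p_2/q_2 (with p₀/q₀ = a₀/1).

Using pₖ = aₖpₖ₋₁ + pₖ₋₂, qₖ = aₖqₖ₋₁ + qₖ₋₂ (with p₋₁=1, p₋₂=0, q₋₁=0, q₋₂=1):
  k=0: a=2, p=2, q=1
  k=1: a=3, p=7, q=3
  k=2: a=3, p=23, q=10

23/10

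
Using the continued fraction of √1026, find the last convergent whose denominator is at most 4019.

65632/2049

√1026 = [32; 32, 64, …] (period length 2).
Convergents:
  p_0/q_0 = 32/1
  p_1/q_1 = 1025/32
  p_2/q_2 = 65632/2049
  p_3/q_3 = 2101249/65600
q_2 = 2049 ≤ 4019 < 65600 = q_3, so the answer is 65632/2049.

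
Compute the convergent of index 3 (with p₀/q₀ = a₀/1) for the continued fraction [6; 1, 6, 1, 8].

Using pₖ = aₖpₖ₋₁ + pₖ₋₂, qₖ = aₖqₖ₋₁ + qₖ₋₂ (with p₋₁=1, p₋₂=0, q₋₁=0, q₋₂=1):
  k=0: a=6, p=6, q=1
  k=1: a=1, p=7, q=1
  k=2: a=6, p=48, q=7
  k=3: a=1, p=55, q=8

55/8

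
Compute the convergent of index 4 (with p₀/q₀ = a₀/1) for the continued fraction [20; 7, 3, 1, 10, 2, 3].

Using pₖ = aₖpₖ₋₁ + pₖ₋₂, qₖ = aₖqₖ₋₁ + qₖ₋₂ (with p₋₁=1, p₋₂=0, q₋₁=0, q₋₂=1):
  k=0: a=20, p=20, q=1
  k=1: a=7, p=141, q=7
  k=2: a=3, p=443, q=22
  k=3: a=1, p=584, q=29
  k=4: a=10, p=6283, q=312

6283/312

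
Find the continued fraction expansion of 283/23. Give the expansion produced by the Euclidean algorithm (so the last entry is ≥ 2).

283 = 12×23 + 7
23 = 3×7 + 2
7 = 3×2 + 1
2 = 2×1 + 0  (stop)
So 283/23 = [12; 3, 3, 2].

[12; 3, 3, 2]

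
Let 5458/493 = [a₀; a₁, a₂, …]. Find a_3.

5458 = 11·493 + 35   →  a_0 = 11
493 = 14·35 + 3   →  a_1 = 14
35 = 11·3 + 2   →  a_2 = 11
3 = 1·2 + 1   →  a_3 = 1

1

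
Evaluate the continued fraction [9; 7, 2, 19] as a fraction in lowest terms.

2667/292

Using pₖ = aₖpₖ₋₁ + pₖ₋₂ and qₖ = aₖqₖ₋₁ + qₖ₋₂:
  k=0: a=9, p=9, q=1
  k=1: a=7, p=64, q=7
  k=2: a=2, p=137, q=15
  k=3: a=19, p=2667, q=292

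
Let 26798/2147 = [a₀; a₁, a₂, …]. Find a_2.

26798 = 12·2147 + 1034   →  a_0 = 12
2147 = 2·1034 + 79   →  a_1 = 2
1034 = 13·79 + 7   →  a_2 = 13

13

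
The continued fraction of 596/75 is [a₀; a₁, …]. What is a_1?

596 = 7·75 + 71   →  a_0 = 7
75 = 1·71 + 4   →  a_1 = 1

1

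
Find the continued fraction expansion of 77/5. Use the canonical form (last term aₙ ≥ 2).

[15; 2, 2]

77 = 15×5 + 2
5 = 2×2 + 1
2 = 2×1 + 0  (stop)
So 77/5 = [15; 2, 2].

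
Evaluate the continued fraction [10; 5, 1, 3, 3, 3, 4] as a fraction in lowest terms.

10855/1067

Using pₖ = aₖpₖ₋₁ + pₖ₋₂ and qₖ = aₖqₖ₋₁ + qₖ₋₂:
  k=0: a=10, p=10, q=1
  k=1: a=5, p=51, q=5
  k=2: a=1, p=61, q=6
  k=3: a=3, p=234, q=23
  k=4: a=3, p=763, q=75
  k=5: a=3, p=2523, q=248
  k=6: a=4, p=10855, q=1067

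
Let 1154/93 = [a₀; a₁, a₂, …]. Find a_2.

2

1154 = 12·93 + 38   →  a_0 = 12
93 = 2·38 + 17   →  a_1 = 2
38 = 2·17 + 4   →  a_2 = 2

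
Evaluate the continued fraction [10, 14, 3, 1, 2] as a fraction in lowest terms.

1581/157

Using pₖ = aₖpₖ₋₁ + pₖ₋₂ and qₖ = aₖqₖ₋₁ + qₖ₋₂:
  k=0: a=10, p=10, q=1
  k=1: a=14, p=141, q=14
  k=2: a=3, p=433, q=43
  k=3: a=1, p=574, q=57
  k=4: a=2, p=1581, q=157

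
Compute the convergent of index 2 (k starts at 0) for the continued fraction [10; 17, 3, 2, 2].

523/52

Using pₖ = aₖpₖ₋₁ + pₖ₋₂, qₖ = aₖqₖ₋₁ + qₖ₋₂ (with p₋₁=1, p₋₂=0, q₋₁=0, q₋₂=1):
  k=0: a=10, p=10, q=1
  k=1: a=17, p=171, q=17
  k=2: a=3, p=523, q=52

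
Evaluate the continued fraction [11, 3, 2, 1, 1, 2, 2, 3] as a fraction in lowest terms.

4055/359

Fold from the inside: start with 3/1.
  2 + 1/3 = 7/3
  2 + 3/7 = 17/7
  1 + 7/17 = 24/17
  1 + 17/24 = 41/24
  2 + 24/41 = 106/41
  3 + 41/106 = 359/106
  11 + 106/359 = 4055/359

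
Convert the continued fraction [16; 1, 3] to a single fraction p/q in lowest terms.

Using pₖ = aₖpₖ₋₁ + pₖ₋₂ and qₖ = aₖqₖ₋₁ + qₖ₋₂:
  k=0: a=16, p=16, q=1
  k=1: a=1, p=17, q=1
  k=2: a=3, p=67, q=4

67/4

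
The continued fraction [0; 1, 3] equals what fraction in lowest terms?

3/4

Fold from the inside: start with 3/1.
  1 + 1/3 = 4/3
  0 + 3/4 = 3/4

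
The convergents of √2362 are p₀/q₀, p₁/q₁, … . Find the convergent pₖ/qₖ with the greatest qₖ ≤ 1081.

√2362 = [48; 1, 1, 1, 1, 96, …] (period length 5).
Convergents:
  p_0/q_0 = 48/1
  p_1/q_1 = 49/1
  p_2/q_2 = 97/2
  p_3/q_3 = 146/3
  p_4/q_4 = 243/5
  p_5/q_5 = 23474/483
  p_6/q_6 = 23717/488
  p_7/q_7 = 47191/971
  p_8/q_8 = 70908/1459
q_7 = 971 ≤ 1081 < 1459 = q_8, so the answer is 47191/971.

47191/971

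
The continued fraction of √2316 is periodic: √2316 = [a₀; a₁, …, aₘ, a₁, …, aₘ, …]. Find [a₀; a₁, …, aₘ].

[48; 8, 96]

a₀ = ⌊√2316⌋ = 48.
With m₀=0, d₀=1 and mₖ₊₁ = dₖaₖ − mₖ, dₖ₊₁ = (n − mₖ₊₁²)/dₖ, aₖ₊₁ = ⌊(a₀+mₖ₊₁)/dₖ₊₁⌋:
  k=1: m=48, d=12, a=8
  k=2: m=48, d=1, a=96
d=1 and a=2a₀=96 at k=2, so the next step gives (m, d) = (48, 12) again — its k=1 value — and the period has length 2.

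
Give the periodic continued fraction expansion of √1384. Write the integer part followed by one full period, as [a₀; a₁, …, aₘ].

[37; 4, 1, 17, 1, 4, 74]

a₀ = ⌊√1384⌋ = 37.
With m₀=0, d₀=1 and mₖ₊₁ = dₖaₖ − mₖ, dₖ₊₁ = (n − mₖ₊₁²)/dₖ, aₖ₊₁ = ⌊(a₀+mₖ₊₁)/dₖ₊₁⌋:
  k=1: m=37, d=15, a=4
  k=2: m=23, d=57, a=1
  k=3: m=34, d=4, a=17
  k=4: m=34, d=57, a=1
  k=5: m=23, d=15, a=4
  k=6: m=37, d=1, a=74
d=1 and a=2a₀=74 at k=6, so the next step gives (m, d) = (37, 15) again — its k=1 value — and the period has length 6.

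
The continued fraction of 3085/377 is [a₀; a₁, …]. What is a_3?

6

3085 = 8·377 + 69   →  a_0 = 8
377 = 5·69 + 32   →  a_1 = 5
69 = 2·32 + 5   →  a_2 = 2
32 = 6·5 + 2   →  a_3 = 6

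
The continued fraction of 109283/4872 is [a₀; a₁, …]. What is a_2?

3

109283 = 22·4872 + 2099   →  a_0 = 22
4872 = 2·2099 + 674   →  a_1 = 2
2099 = 3·674 + 77   →  a_2 = 3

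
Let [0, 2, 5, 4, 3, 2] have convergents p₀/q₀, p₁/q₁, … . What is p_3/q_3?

Using pₖ = aₖpₖ₋₁ + pₖ₋₂, qₖ = aₖqₖ₋₁ + qₖ₋₂ (with p₋₁=1, p₋₂=0, q₋₁=0, q₋₂=1):
  k=0: a=0, p=0, q=1
  k=1: a=2, p=1, q=2
  k=2: a=5, p=5, q=11
  k=3: a=4, p=21, q=46

21/46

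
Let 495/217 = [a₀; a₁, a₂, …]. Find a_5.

1

495 = 2·217 + 61   →  a_0 = 2
217 = 3·61 + 34   →  a_1 = 3
61 = 1·34 + 27   →  a_2 = 1
34 = 1·27 + 7   →  a_3 = 1
27 = 3·7 + 6   →  a_4 = 3
7 = 1·6 + 1   →  a_5 = 1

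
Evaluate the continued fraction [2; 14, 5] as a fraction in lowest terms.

147/71

Fold from the inside: start with 5/1.
  14 + 1/5 = 71/5
  2 + 5/71 = 147/71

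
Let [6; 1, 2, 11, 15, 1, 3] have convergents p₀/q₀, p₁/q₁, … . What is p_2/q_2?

20/3

Using pₖ = aₖpₖ₋₁ + pₖ₋₂, qₖ = aₖqₖ₋₁ + qₖ₋₂ (with p₋₁=1, p₋₂=0, q₋₁=0, q₋₂=1):
  k=0: a=6, p=6, q=1
  k=1: a=1, p=7, q=1
  k=2: a=2, p=20, q=3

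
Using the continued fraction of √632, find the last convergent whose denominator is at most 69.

1081/43

√632 = [25; 7, 6, 7, 50, …] (period length 4).
Convergents:
  p_0/q_0 = 25/1
  p_1/q_1 = 176/7
  p_2/q_2 = 1081/43
  p_3/q_3 = 7743/308
q_2 = 43 ≤ 69 < 308 = q_3, so the answer is 1081/43.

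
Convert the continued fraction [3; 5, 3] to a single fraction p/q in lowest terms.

51/16

Using pₖ = aₖpₖ₋₁ + pₖ₋₂ and qₖ = aₖqₖ₋₁ + qₖ₋₂:
  k=0: a=3, p=3, q=1
  k=1: a=5, p=16, q=5
  k=2: a=3, p=51, q=16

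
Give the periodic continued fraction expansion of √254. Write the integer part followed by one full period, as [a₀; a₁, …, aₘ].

[15; 1, 14, 1, 30]

a₀ = ⌊√254⌋ = 15.
With m₀=0, d₀=1 and mₖ₊₁ = dₖaₖ − mₖ, dₖ₊₁ = (n − mₖ₊₁²)/dₖ, aₖ₊₁ = ⌊(a₀+mₖ₊₁)/dₖ₊₁⌋:
  k=1: m=15, d=29, a=1
  k=2: m=14, d=2, a=14
  k=3: m=14, d=29, a=1
  k=4: m=15, d=1, a=30
d=1 and a=2a₀=30 at k=4, so the next step gives (m, d) = (15, 29) again — its k=1 value — and the period has length 4.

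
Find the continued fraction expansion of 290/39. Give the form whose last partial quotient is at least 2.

290 = 7·39 + 17
39 = 2·17 + 5
17 = 3·5 + 2
5 = 2·2 + 1
2 = 2·1 + 0  (stop)
So 290/39 = [7; 2, 3, 2, 2].

[7; 2, 3, 2, 2]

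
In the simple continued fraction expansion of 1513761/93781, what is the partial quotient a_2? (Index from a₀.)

14

1513761 = 16·93781 + 13265   →  a_0 = 16
93781 = 7·13265 + 926   →  a_1 = 7
13265 = 14·926 + 301   →  a_2 = 14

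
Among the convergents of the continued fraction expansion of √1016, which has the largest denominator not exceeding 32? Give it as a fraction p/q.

255/8

√1016 = [31; 1, 6, 1, 62, …] (period length 4).
Convergents:
  p_0/q_0 = 31/1
  p_1/q_1 = 32/1
  p_2/q_2 = 223/7
  p_3/q_3 = 255/8
  p_4/q_4 = 16033/503
q_3 = 8 ≤ 32 < 503 = q_4, so the answer is 255/8.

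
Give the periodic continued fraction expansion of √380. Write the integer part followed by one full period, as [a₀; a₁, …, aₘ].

[19; 2, 38]

a₀ = ⌊√380⌋ = 19.
With m₀=0, d₀=1 and mₖ₊₁ = dₖaₖ − mₖ, dₖ₊₁ = (n − mₖ₊₁²)/dₖ, aₖ₊₁ = ⌊(a₀+mₖ₊₁)/dₖ₊₁⌋:
  k=1: m=19, d=19, a=2
  k=2: m=19, d=1, a=38
d=1 and a=2a₀=38 at k=2, so the next step gives (m, d) = (19, 19) again — its k=1 value — and the period has length 2.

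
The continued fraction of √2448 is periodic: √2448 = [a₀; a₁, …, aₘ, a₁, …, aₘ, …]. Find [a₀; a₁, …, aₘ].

[49; 2, 10, 2, 98]

a₀ = ⌊√2448⌋ = 49.
With m₀=0, d₀=1 and mₖ₊₁ = dₖaₖ − mₖ, dₖ₊₁ = (n − mₖ₊₁²)/dₖ, aₖ₊₁ = ⌊(a₀+mₖ₊₁)/dₖ₊₁⌋:
  k=1: m=49, d=47, a=2
  k=2: m=45, d=9, a=10
  k=3: m=45, d=47, a=2
  k=4: m=49, d=1, a=98
d=1 and a=2a₀=98 at k=4, so the next step gives (m, d) = (49, 47) again — its k=1 value — and the period has length 4.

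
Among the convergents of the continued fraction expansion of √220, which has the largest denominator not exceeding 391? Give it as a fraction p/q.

√220 = [14; 1, 4, 1, 28, …] (period length 4).
Convergents:
  p_0/q_0 = 14/1
  p_1/q_1 = 15/1
  p_2/q_2 = 74/5
  p_3/q_3 = 89/6
  p_4/q_4 = 2566/173
  p_5/q_5 = 2655/179
  p_6/q_6 = 13186/889
q_5 = 179 ≤ 391 < 889 = q_6, so the answer is 2655/179.

2655/179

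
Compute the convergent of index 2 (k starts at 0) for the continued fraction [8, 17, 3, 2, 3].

Using pₖ = aₖpₖ₋₁ + pₖ₋₂, qₖ = aₖqₖ₋₁ + qₖ₋₂ (with p₋₁=1, p₋₂=0, q₋₁=0, q₋₂=1):
  k=0: a=8, p=8, q=1
  k=1: a=17, p=137, q=17
  k=2: a=3, p=419, q=52

419/52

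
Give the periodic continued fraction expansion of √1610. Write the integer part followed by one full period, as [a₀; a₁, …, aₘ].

[40; 8, 80]

a₀ = ⌊√1610⌋ = 40.
With m₀=0, d₀=1 and mₖ₊₁ = dₖaₖ − mₖ, dₖ₊₁ = (n − mₖ₊₁²)/dₖ, aₖ₊₁ = ⌊(a₀+mₖ₊₁)/dₖ₊₁⌋:
  k=1: m=40, d=10, a=8
  k=2: m=40, d=1, a=80
d=1 and a=2a₀=80 at k=2, so the next step gives (m, d) = (40, 10) again — its k=1 value — and the period has length 2.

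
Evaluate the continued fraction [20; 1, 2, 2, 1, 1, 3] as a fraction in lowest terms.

Fold from the inside: start with 3/1.
  1 + 1/3 = 4/3
  1 + 3/4 = 7/4
  2 + 4/7 = 18/7
  2 + 7/18 = 43/18
  1 + 18/43 = 61/43
  20 + 43/61 = 1263/61

1263/61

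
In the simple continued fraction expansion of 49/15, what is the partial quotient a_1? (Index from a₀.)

49 = 3·15 + 4   →  a_0 = 3
15 = 3·4 + 3   →  a_1 = 3

3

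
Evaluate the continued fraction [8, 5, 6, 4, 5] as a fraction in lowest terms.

5539/676

Using pₖ = aₖpₖ₋₁ + pₖ₋₂ and qₖ = aₖqₖ₋₁ + qₖ₋₂:
  k=0: a=8, p=8, q=1
  k=1: a=5, p=41, q=5
  k=2: a=6, p=254, q=31
  k=3: a=4, p=1057, q=129
  k=4: a=5, p=5539, q=676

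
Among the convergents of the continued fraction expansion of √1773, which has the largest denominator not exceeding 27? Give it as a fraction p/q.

800/19

√1773 = [42; 9, 2, 1, 8, 1, 2, 9, 84, …] (period length 8).
Convergents:
  p_0/q_0 = 42/1
  p_1/q_1 = 379/9
  p_2/q_2 = 800/19
  p_3/q_3 = 1179/28
q_2 = 19 ≤ 27 < 28 = q_3, so the answer is 800/19.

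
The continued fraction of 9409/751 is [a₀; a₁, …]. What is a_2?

9409 = 12·751 + 397   →  a_0 = 12
751 = 1·397 + 354   →  a_1 = 1
397 = 1·354 + 43   →  a_2 = 1

1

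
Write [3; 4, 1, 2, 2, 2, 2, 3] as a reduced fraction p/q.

Using pₖ = aₖpₖ₋₁ + pₖ₋₂ and qₖ = aₖqₖ₋₁ + qₖ₋₂:
  k=0: a=3, p=3, q=1
  k=1: a=4, p=13, q=4
  k=2: a=1, p=16, q=5
  k=3: a=2, p=45, q=14
  k=4: a=2, p=106, q=33
  k=5: a=2, p=257, q=80
  k=6: a=2, p=620, q=193
  k=7: a=3, p=2117, q=659

2117/659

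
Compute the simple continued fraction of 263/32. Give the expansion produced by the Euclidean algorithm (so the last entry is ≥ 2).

263 = 8·32 + 7
32 = 4·7 + 4
7 = 1·4 + 3
4 = 1·3 + 1
3 = 3·1 + 0  (stop)
So 263/32 = [8; 4, 1, 1, 3].

[8; 4, 1, 1, 3]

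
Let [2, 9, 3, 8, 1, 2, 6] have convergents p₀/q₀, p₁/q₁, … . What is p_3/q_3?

Using pₖ = aₖpₖ₋₁ + pₖ₋₂, qₖ = aₖqₖ₋₁ + qₖ₋₂ (with p₋₁=1, p₋₂=0, q₋₁=0, q₋₂=1):
  k=0: a=2, p=2, q=1
  k=1: a=9, p=19, q=9
  k=2: a=3, p=59, q=28
  k=3: a=8, p=491, q=233

491/233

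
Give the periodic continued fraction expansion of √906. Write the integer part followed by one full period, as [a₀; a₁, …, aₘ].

[30; 10, 60]

a₀ = ⌊√906⌋ = 30.
With m₀=0, d₀=1 and mₖ₊₁ = dₖaₖ − mₖ, dₖ₊₁ = (n − mₖ₊₁²)/dₖ, aₖ₊₁ = ⌊(a₀+mₖ₊₁)/dₖ₊₁⌋:
  k=1: m=30, d=6, a=10
  k=2: m=30, d=1, a=60
d=1 and a=2a₀=60 at k=2, so the next step gives (m, d) = (30, 6) again — its k=1 value — and the period has length 2.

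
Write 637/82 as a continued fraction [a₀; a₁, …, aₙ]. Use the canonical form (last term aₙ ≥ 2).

[7; 1, 3, 3, 6]

637 = 7·82 + 63
82 = 1·63 + 19
63 = 3·19 + 6
19 = 3·6 + 1
6 = 6·1 + 0  (stop)
So 637/82 = [7; 1, 3, 3, 6].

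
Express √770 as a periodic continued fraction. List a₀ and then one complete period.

[27; 1, 2, 1, 54]

a₀ = ⌊√770⌋ = 27.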